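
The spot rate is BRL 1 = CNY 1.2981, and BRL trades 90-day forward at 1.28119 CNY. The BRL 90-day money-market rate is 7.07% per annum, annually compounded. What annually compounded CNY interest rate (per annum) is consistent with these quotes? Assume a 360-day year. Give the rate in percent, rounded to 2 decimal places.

1.60%

T = 90/360 years.
F/S = 1.28119/1.2981 = 0.9869733 = (growth of CNY) / (growth of BRL).
BRL growth factor: (1 + 0.0707)^(90/360) = 1.0172248.
That pins the CNY growth at 1.0039737.
Annualise: 1.0039737^(360/90) − 1 = 0.015990 = 1.60%.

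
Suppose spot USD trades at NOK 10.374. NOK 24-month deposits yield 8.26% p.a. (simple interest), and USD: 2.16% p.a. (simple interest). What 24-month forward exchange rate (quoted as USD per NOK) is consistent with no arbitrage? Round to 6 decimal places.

T = 2 years.
Growth of 1 NOK over T: 1 + 0.0826×2 = 1.165200.
USD growth factor: 1 + 0.0216×2 = 1.043200.
So F = 10.374 × 1.165200 / 1.043200 = 11.58722 (NOK/USD).
Invert for USD per NOK: 1 / 11.58722 = 0.086302.

0.086302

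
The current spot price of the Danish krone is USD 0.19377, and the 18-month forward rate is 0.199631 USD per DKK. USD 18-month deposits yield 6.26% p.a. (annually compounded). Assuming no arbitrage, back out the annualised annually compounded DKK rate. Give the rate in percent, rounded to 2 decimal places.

T = 18/12 years.
By CIP, F/S equals the USD-to-DKK growth ratio: 0.199631/0.19377 = 1.0302472.
The USD side grows by (1 + 0.0626)^(18/12) = 1.0953546.
So the DKK growth factor = 1.0631959.
r = 1.0631959^(12/18) − 1 = 0.041699 → 4.17%.

4.17%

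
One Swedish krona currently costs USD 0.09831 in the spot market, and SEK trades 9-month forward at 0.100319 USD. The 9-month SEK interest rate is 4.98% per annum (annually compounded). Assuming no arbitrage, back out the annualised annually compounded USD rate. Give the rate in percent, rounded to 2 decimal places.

T = 9/12 years.
By CIP, F/S equals the USD-to-SEK growth ratio: 0.100319/0.09831 = 1.0204354.
SEK growth factor: (1 + 0.0498)^(9/12) = 1.0371222.
So the USD growth factor = 1.0583162.
r = 1.0583162^(12/9) − 1 = 0.078501 → 7.85%.

7.85%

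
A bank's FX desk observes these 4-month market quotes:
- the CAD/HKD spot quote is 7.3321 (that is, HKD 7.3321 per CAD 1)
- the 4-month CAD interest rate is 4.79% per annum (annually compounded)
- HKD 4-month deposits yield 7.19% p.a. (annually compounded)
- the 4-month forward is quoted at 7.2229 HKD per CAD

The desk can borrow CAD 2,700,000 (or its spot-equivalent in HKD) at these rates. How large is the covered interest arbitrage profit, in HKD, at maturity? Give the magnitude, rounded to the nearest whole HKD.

T = 4/12 years.
Keep in CAD, deliver into the forward: 2,700,000·1.015718307·7.2229 = HKD 19,808,365.75.
Swap to HKD now, deposit: 2,700,000·7.3321·1.0234141648 = HKD 20,260,192.49.
The quoted forward undervalues CAD, so borrow CAD, convert to HKD at spot, deposit the HKD at 7.19%, and buy CAD forward at 7.2229 to cover the loan.
The gap between the two covered legs is HKD 451,827.

HKD 451,827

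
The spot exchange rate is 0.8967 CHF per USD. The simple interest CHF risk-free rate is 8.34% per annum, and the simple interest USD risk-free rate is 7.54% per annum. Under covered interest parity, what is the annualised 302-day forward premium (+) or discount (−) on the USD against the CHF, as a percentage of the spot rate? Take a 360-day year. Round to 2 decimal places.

T = 302/360 years.
No-arbitrage forward: 0.8967 × 1.0699633 / 1.0632522 = 0.9023598 CHF/USD.
Annualised premium = (F − S)/S × (1/T) = (0.9023598 − 0.8967)/0.8967 ÷ (302/360) = 0.75%.

+0.75%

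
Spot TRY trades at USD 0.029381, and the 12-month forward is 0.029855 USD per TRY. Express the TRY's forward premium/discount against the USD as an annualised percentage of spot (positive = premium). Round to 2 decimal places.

T = 1 year.
TRY trades forward at +1.61329% vs spot over the period.
×(1/T) gives 1.61% p.a.

+1.61%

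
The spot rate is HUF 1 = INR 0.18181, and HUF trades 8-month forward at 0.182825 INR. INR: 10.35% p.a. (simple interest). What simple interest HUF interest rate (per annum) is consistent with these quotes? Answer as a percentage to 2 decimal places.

9.46%

T = 8/12 years.
By CIP, F/S equals the INR-to-HUF growth ratio: 0.182825/0.18181 = 1.0055828.
The INR side grows by 1 + 0.1035×8/12 = 1.069000.
Hence g_HUF = 1.0630651.
r = (1.0630651 − 1)/(8/12) = 0.094598 → 9.46%.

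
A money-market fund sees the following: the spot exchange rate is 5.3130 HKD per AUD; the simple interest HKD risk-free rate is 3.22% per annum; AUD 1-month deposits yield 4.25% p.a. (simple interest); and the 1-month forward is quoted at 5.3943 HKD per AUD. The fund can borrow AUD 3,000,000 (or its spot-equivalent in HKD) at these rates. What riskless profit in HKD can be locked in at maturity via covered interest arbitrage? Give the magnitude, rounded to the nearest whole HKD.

T = 1/12 years.
Invest the AUD and cover forward: 3,000,000 × 1.0035416667 × 5.3943 = HKD 16,240,214.44.
Convert at spot and invest in HKD: 3,000,000 × 5.3130 × 1.0026833333 = HKD 15,981,769.65.
The quoted forward overvalues AUD, so borrow HKD, buy AUD at spot, deposit the AUD at 4.25%, and sell the proceeds forward at 5.3943.
The gap between the two covered legs is HKD 258,445.

HKD 258,445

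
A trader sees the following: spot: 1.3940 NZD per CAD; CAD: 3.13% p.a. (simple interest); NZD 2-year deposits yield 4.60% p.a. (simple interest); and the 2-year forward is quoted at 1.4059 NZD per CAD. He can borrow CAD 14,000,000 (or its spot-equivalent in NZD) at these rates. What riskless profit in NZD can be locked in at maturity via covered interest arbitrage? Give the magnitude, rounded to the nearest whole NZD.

NZD 396,741

T = 2 years.
Keep in CAD, deliver into the forward: 14,000,000·1.062600·1.4059 = NZD 20,914,730.76.
Swap to NZD now, deposit: 14,000,000·1.3940·1.092000 = NZD 21,311,472.00.
The quoted forward undervalues CAD, so borrow CAD, convert to NZD at spot, deposit the NZD at 4.60%, and buy CAD forward at 1.4059 to cover the loan.
Arbitrage profit = |20,914,730.76 − 21,311,472.00| = NZD 396,741.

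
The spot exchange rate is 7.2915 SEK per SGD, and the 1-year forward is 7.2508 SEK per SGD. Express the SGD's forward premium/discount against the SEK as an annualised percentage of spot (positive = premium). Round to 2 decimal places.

-0.56%

T = 1 year.
Period premium: (7.2508 − 7.2915)/7.2915 = -0.0055818.
×(1/T) gives -0.56% p.a.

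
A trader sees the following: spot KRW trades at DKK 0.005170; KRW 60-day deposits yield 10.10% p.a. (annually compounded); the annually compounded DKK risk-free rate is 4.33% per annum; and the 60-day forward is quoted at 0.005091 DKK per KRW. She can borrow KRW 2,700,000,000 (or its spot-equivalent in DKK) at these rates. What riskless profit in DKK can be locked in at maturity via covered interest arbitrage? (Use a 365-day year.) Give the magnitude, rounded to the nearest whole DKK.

DKK 91,765

T = 60/365 years.
Route A — deposit KRW, sell forward: 2,700,000,000 × 1.0159425462 × 0.005091 = DKK 13,964,841.46.
Route B — convert at spot, deposit DKK: 2,700,000,000 × 0.005170 × 1.0069923495 = DKK 14,056,606.21.
The quoted forward undervalues KRW, so borrow KRW, convert to DKK at spot, deposit the DKK at 4.33%, and buy KRW forward at 0.005091 to cover the loan.
The gap between the two covered legs is DKK 91,765.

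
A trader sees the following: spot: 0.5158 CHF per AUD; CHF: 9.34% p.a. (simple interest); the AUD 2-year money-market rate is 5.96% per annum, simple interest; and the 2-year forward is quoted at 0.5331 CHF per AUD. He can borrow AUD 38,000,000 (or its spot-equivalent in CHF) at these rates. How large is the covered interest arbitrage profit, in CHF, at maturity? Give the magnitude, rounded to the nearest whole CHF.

CHF 589,225

T = 2 years.
Invest the AUD and cover forward: 38,000,000 × 1.119200 × 0.5331 = CHF 22,672,529.76.
Convert at spot and invest in CHF: 38,000,000 × 0.5158 × 1.186800 = CHF 23,261,754.72.
The quoted forward undervalues AUD, so borrow AUD, convert to CHF at spot, deposit the CHF at 9.34%, and buy AUD forward at 0.5331 to cover the loan.
Profit = 23,261,754.72 − 22,672,529.76 = CHF 589,225.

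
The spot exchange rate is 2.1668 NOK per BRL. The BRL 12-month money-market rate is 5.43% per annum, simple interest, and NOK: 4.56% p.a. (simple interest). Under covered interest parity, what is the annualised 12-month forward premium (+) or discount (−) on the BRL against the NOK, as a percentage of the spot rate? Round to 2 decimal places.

T = 1 year.
No-arbitrage forward: 2.1668 × 1.045600 / 1.054300 = 2.1489197 NOK/BRL.
(F − S)/S ÷ T = (2.1489197 − 2.1668)/2.1668/1 = -0.008252 → -0.83%.

-0.83%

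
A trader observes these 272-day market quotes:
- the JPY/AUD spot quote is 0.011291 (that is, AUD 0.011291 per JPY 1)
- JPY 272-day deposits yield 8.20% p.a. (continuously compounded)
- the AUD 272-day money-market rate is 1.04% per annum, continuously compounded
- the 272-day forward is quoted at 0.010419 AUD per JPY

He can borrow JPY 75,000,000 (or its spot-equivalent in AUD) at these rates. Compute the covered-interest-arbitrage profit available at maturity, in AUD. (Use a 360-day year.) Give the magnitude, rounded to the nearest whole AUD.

AUD 22,136

T = 272/360 years.
Route A — deposit JPY, sell forward: 75,000,000 × 1.06391506 × 0.010419 = AUD 831,369.83.
Route B — convert at spot, deposit AUD: 75,000,000 × 0.011291 × 1.00788873 = AUD 853,505.37.
The quoted forward undervalues JPY, so borrow JPY, convert to AUD at spot, deposit the AUD at 1.04%, and buy JPY forward at 0.010419 to cover the loan.
Arbitrage profit = |831,369.83 − 853,505.37| = AUD 22,136.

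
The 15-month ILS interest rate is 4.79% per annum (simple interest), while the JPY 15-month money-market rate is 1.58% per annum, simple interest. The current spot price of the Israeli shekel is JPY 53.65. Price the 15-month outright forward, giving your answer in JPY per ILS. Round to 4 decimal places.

T = 15/12 years.
JPY accumulates by 1 + 0.0158×15/12 = 1.019750.
ILS growth factor: 1 + 0.0479×15/12 = 1.059875.
CIP: F = S · (grow JPY)/(grow ILS) = 53.65 × 1.019750/1.059875 = 51.618906 JPY per ILS.

51.6189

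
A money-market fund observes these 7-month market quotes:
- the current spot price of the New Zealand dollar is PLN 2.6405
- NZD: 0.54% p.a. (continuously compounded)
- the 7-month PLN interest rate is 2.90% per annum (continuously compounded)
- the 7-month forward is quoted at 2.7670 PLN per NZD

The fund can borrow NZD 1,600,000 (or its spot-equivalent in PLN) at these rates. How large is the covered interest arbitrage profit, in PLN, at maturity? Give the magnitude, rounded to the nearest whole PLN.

PLN 144,290

T = 7/12 years.
Keep in NZD, deliver into the forward: 1,600,000·1.003154966·2.7670 = PLN 4,441,167.67.
Swap to PLN now, deposit: 1,600,000·2.6405·1.017060564 = PLN 4,296,877.47.
The quoted forward overvalues NZD, so borrow PLN, buy NZD at spot, deposit the NZD at 0.54%, and sell the proceeds forward at 2.7670.
Arbitrage profit = |4,441,167.67 − 4,296,877.47| = PLN 144,290.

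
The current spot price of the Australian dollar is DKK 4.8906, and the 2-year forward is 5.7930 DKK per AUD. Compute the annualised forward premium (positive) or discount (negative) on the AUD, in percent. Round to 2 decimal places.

+9.23%

T = 2 years.
(F − S)/S = (5.7930 − 4.8906)/4.8906 = 0.1845172.
Per annum: 0.1845172 / 2 = 0.092259 = 9.23%.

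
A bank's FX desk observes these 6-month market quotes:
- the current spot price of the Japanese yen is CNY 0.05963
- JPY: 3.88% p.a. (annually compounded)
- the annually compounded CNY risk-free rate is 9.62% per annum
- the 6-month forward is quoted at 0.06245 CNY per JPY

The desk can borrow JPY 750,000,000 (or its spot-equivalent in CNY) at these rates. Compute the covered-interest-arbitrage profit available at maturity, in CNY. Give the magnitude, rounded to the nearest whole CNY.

CNY 913,235

T = 6/12 years.
Keep in JPY, deliver into the forward: 750,000,000·1.0192153845·0.06245 = CNY 47,737,500.57.
Swap to CNY now, deposit: 750,000,000·0.05963·1.046995702 = CNY 46,824,265.28.
The quoted forward overvalues JPY, so borrow CNY, buy JPY at spot, deposit the JPY at 3.88%, and sell the proceeds forward at 0.06245.
The gap between the two covered legs is CNY 913,235.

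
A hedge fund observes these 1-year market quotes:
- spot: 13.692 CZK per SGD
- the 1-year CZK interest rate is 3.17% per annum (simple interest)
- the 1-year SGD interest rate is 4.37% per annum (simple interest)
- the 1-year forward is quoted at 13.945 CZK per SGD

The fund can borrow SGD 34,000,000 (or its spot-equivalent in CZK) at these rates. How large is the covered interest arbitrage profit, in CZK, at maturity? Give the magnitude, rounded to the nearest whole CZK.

CZK 14,564,243

T = 1 year.
Route A — deposit SGD, sell forward: 34,000,000 × 1.043700 × 13.945 = CZK 494,849,481.00.
Route B — convert at spot, deposit CZK: 34,000,000 × 13.692 × 1.031700 = CZK 480,285,237.60.
The quoted forward overvalues SGD, so borrow CZK, buy SGD at spot, deposit the SGD at 4.37%, and sell the proceeds forward at 13.945.
The gap between the two covered legs is CZK 14,564,243.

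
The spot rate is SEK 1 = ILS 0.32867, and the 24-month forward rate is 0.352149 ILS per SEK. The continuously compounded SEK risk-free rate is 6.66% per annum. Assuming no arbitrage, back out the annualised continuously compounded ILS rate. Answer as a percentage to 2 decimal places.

T = 2 years.
By CIP, F/S equals the ILS-to-SEK growth ratio: 0.352149/0.32867 = 1.0714364.
SEK growth factor: e^(0.0666×2) = 1.1424785.
Hence g_ILS = 1.2240931.
r = ln(1.2240931)/2 = 0.101100 → 10.11%.

10.11%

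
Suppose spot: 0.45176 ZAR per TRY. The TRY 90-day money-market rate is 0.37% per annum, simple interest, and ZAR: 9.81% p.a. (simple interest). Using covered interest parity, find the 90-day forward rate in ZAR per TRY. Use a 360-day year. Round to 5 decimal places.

0.46241

T = 90/360 years.
ZAR accumulates by 1 + 0.0981×90/360 = 1.024525.
TRY growth factor: 1 + 0.0037×90/360 = 1.000925.
Forward (ZAR per TRY) = 0.45176 × 1.024525 / 1.000925 = 0.4624117.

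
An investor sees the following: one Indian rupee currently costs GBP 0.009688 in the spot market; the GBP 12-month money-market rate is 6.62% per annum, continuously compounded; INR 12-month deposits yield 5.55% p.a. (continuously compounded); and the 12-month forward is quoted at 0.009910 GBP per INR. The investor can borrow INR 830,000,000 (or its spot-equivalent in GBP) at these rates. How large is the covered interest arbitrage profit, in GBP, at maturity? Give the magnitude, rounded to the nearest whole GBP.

T = 1 year.
Route A — deposit INR, sell forward: 830,000,000 × 1.057069017 × 0.009910 = GBP 8,694,709.79.
Route B — convert at spot, deposit GBP: 830,000,000 × 0.009688 × 1.068440384 = GBP 8,591,371.87.
The quoted forward overvalues INR, so borrow GBP, buy INR at spot, deposit the INR at 5.55%, and sell the proceeds forward at 0.009910.
Profit = 8,694,709.79 − 8,591,371.87 = GBP 103,338.

GBP 103,338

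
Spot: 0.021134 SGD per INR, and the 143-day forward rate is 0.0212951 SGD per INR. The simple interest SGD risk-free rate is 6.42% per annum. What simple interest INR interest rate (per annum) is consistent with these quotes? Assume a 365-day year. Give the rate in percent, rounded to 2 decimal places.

4.44%

T = 143/365 years.
CIP gives F = S · g_SGD/g_INR, so g_SGD/g_INR = 0.0212951/0.021134 = 1.0076228.
SGD growth factor: 1 + 0.0642×143/365 = 1.0251523.
Hence g_INR = 1.0173969.
r = (1.0173969 − 1)/(143/365) = 0.044405 → 4.44%.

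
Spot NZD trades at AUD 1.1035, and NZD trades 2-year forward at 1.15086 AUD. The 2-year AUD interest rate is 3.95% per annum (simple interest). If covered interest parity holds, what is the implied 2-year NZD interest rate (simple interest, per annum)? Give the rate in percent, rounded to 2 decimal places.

T = 2 years.
By CIP, F/S equals the AUD-to-NZD growth ratio: 1.15086/1.1035 = 1.0429180.
AUD growth factor: 1 + 0.0395×2 = 1.079000.
That pins the NZD growth at 1.0345972.
r = (1.0345972 − 1)/2 = 0.017299 → 1.73%.

1.73%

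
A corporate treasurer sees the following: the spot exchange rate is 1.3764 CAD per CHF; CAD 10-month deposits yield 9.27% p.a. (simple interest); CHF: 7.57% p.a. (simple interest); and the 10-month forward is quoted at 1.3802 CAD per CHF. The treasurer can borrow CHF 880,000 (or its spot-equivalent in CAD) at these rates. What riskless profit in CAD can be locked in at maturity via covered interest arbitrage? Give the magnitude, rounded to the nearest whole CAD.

T = 10/12 years.
Invest the CHF and cover forward: 880,000 × 1.063083333 × 1.3802 = CAD 1,291,195.50.
Convert at spot and invest in CAD: 880,000 × 1.3764 × 1.077250 = CAD 1,304,799.67.
The quoted forward undervalues CHF, so borrow CHF, convert to CAD at spot, deposit the CAD at 9.27%, and buy CHF forward at 1.3802 to cover the loan.
Profit = 1,304,799.67 − 1,291,195.50 = CAD 13,604.

CAD 13,604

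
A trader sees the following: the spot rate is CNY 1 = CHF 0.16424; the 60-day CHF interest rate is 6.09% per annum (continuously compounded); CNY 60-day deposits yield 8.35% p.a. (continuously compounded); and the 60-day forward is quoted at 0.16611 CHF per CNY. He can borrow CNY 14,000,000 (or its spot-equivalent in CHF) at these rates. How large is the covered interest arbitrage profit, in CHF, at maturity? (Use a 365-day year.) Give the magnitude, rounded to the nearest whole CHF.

CHF 35,186

T = 60/365 years.
Route A — deposit CNY, sell forward: 14,000,000 × 1.013820662 × 0.16611 = CHF 2,357,680.50.
Route B — convert at spot, deposit CHF: 14,000,000 × 0.16424 × 1.010061236 = CHF 2,322,494.40.
The quoted forward overvalues CNY, so borrow CHF, buy CNY at spot, deposit the CNY at 8.35%, and sell the proceeds forward at 0.16611.
Arbitrage profit = |2,357,680.50 − 2,322,494.40| = CHF 35,186.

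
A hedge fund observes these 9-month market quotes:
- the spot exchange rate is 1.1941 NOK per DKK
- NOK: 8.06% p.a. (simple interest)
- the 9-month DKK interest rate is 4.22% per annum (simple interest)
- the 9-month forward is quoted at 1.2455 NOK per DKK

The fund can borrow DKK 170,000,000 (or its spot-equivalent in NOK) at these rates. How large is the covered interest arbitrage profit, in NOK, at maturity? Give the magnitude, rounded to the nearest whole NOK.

T = 9/12 years.
Route A — deposit DKK, sell forward: 170,000,000 × 1.031650 × 1.2455 = NOK 218,436,412.75.
Route B — convert at spot, deposit NOK: 170,000,000 × 1.1941 × 1.060450 = NOK 215,268,168.65.
The quoted forward overvalues DKK, so borrow NOK, buy DKK at spot, deposit the DKK at 4.22%, and sell the proceeds forward at 1.2455.
Profit = 218,436,412.75 − 215,268,168.65 = NOK 3,168,244.

NOK 3,168,244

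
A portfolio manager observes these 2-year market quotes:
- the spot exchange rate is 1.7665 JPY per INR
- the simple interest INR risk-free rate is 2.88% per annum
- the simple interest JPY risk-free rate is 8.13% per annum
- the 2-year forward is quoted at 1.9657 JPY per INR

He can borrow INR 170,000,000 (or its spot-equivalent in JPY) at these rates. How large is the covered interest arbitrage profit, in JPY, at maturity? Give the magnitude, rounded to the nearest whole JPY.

T = 2 years.
Route A — deposit INR, sell forward: 170,000,000 × 1.057600 × 1.9657 = JPY 353,417,134.40.
Route B — convert at spot, deposit JPY: 170,000,000 × 1.7665 × 1.162600 = JPY 349,134,593.00.
The quoted forward overvalues INR, so borrow JPY, buy INR at spot, deposit the INR at 2.88%, and sell the proceeds forward at 1.9657.
Arbitrage profit = |353,417,134.40 − 349,134,593.00| = JPY 4,282,541.

JPY 4,282,541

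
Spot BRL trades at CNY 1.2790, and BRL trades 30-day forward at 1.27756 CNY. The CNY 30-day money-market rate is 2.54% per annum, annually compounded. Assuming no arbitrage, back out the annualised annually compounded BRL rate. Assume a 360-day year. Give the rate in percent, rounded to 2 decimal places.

3.94%

T = 30/360 years.
By CIP, F/S equals the CNY-to-BRL growth ratio: 1.27756/1.279 = 0.9988741.
CNY growth factor: (1 + 0.0254)^(30/360) = 1.0020924.
So the BRL growth factor = 1.0032219.
Annualise: 1.0032219^(360/30) − 1 = 0.039355 = 3.94%.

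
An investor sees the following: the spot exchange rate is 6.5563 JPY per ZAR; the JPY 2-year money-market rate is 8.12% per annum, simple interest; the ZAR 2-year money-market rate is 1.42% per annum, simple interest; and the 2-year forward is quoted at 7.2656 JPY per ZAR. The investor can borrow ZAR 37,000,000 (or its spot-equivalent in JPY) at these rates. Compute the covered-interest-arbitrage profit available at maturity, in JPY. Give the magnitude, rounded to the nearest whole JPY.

T = 2 years.
Route A — deposit ZAR, sell forward: 37,000,000 × 1.028400 × 7.2656 = JPY 276,461,892.48.
Route B — convert at spot, deposit JPY: 37,000,000 × 6.5563 × 1.162400 = JPY 281,978,595.44.
The quoted forward undervalues ZAR, so borrow ZAR, convert to JPY at spot, deposit the JPY at 8.12%, and buy ZAR forward at 7.2656 to cover the loan.
Arbitrage profit = |276,461,892.48 − 281,978,595.44| = JPY 5,516,703.

JPY 5,516,703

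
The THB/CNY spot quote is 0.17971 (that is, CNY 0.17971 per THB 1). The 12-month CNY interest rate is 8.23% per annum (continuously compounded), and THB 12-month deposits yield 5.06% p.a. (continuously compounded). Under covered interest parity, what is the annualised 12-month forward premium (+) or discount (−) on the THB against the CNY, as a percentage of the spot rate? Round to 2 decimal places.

T = 1 year.
No-arbitrage forward: 0.17971 × 1.0857815 / 1.051902 = 0.18549807 CNY/THB.
(F − S)/S ÷ T = (0.18549807 − 0.17971)/0.17971/1 = 0.032208 → 3.22%.

+3.22%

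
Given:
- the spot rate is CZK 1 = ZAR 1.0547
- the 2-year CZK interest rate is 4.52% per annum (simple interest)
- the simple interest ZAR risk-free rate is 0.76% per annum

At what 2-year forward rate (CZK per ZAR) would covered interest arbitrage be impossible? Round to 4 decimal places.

1.0184

T = 2 years.
Growth of 1 ZAR over T: 1 + 0.0076×2 = 1.015200.
Growth of 1 CZK over T: 1 + 0.0452×2 = 1.090400.
Forward (ZAR per CZK) = 1.0547 × 1.015200 / 1.090400 = 0.9819621.
Quoted the other way: 1/0.9819621 = 1.0184 CZK per ZAR.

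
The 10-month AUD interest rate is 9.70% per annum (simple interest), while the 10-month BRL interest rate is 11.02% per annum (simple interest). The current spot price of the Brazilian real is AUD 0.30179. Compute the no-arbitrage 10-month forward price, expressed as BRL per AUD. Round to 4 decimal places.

T = 10/12 years.
Growth of 1 AUD over T: 1 + 0.0970×10/12 = 1.0808333.
BRL accumulates by 1 + 0.1102×10/12 = 1.0918333.
So F = 0.30179 × 1.0808333 / 1.0918333 = 0.2987495 (AUD/BRL).
Quoted the other way: 1/0.2987495 = 3.3473 BRL per AUD.

3.3473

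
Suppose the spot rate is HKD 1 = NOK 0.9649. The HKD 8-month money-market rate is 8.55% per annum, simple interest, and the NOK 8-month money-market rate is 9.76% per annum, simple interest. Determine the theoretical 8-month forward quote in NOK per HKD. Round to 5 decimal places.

0.97226

T = 8/12 years.
NOK growth factor: 1 + 0.0976×8/12 = 1.0650667.
Growth of 1 HKD over T: 1 + 0.0855×8/12 = 1.057000.
CIP: F = S · (grow NOK)/(grow HKD) = 0.9649 × 1.0650667/1.057000 = 0.9722638 NOK per HKD.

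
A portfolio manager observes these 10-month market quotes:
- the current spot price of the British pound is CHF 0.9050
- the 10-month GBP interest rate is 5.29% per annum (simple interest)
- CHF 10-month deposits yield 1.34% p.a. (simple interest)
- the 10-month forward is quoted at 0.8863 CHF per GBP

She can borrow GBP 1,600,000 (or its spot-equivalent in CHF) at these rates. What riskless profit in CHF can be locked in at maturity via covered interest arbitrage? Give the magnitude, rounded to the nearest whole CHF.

T = 10/12 years.
Invest the GBP and cover forward: 1,600,000 × 1.044083333 × 0.8863 = CHF 1,480,593.69.
Convert at spot and invest in CHF: 1,600,000 × 0.9050 × 1.011166667 = CHF 1,464,169.33.
The quoted forward overvalues GBP, so borrow CHF, buy GBP at spot, deposit the GBP at 5.29%, and sell the proceeds forward at 0.8863.
The gap between the two covered legs is CHF 16,424.

CHF 16,424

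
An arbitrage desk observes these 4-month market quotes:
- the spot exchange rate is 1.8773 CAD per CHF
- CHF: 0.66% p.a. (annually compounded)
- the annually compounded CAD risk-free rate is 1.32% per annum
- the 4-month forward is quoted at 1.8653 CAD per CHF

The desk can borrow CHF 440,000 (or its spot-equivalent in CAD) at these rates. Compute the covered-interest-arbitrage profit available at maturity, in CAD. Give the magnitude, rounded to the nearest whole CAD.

CAD 7,097

T = 4/12 years.
Keep in CHF, deliver into the forward: 440,000·1.00219518·1.8653 = CAD 822,533.65.
Swap to CAD now, deposit: 440,000·1.8773·1.00438078 = CAD 829,630.58.
The quoted forward undervalues CHF, so borrow CHF, convert to CAD at spot, deposit the CAD at 1.32%, and buy CHF forward at 1.8653 to cover the loan.
Arbitrage profit = |822,533.65 − 829,630.58| = CAD 7,097.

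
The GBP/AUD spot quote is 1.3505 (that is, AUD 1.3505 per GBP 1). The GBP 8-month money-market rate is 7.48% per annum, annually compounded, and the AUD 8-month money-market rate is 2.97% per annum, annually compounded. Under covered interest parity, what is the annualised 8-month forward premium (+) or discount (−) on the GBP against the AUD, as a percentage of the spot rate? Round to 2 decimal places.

-4.23%

T = 8/12 years.
CIP forward (AUD per GBP) = 1.3505 × 1.0197033/1.0492648 = 1.3124516.
Annualised premium = (F − S)/S × (1/T) = (1.3124516 − 1.3505)/1.3505 ÷ (8/12) = -4.23%.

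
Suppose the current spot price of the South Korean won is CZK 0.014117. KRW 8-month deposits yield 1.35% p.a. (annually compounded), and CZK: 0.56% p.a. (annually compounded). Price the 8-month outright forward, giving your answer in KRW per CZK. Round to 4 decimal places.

T = 8/12 years.
CZK accumulates by (1 + 0.0056)^(8/12) = 1.00372986.
KRW growth factor: (1 + 0.0135)^(8/12) = 1.00897987.
CIP: F = S · (grow CZK)/(grow KRW) = 0.014117 × 1.00372986/1.00897987 = 0.014043545 CZK per KRW.
Invert for KRW per CZK: 1 / 0.014043545 = 71.2071.

71.2071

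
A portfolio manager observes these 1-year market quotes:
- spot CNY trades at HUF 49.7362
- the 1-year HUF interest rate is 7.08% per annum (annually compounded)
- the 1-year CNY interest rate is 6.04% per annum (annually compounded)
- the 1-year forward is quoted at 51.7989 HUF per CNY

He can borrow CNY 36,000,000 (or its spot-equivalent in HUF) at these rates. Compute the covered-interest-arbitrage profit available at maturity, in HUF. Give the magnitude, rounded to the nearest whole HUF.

T = 1 year.
Invest the CNY and cover forward: 36,000,000 × 1.060400 × 51.7989 = HUF 1,977,391,928.16.
Convert at spot and invest in HUF: 36,000,000 × 49.7362 × 1.070800 = HUF 1,917,270,826.56.
The quoted forward overvalues CNY, so borrow HUF, buy CNY at spot, deposit the CNY at 6.04%, and sell the proceeds forward at 51.7989.
Arbitrage profit = |1,977,391,928.16 − 1,917,270,826.56| = HUF 60,121,102.

HUF 60,121,102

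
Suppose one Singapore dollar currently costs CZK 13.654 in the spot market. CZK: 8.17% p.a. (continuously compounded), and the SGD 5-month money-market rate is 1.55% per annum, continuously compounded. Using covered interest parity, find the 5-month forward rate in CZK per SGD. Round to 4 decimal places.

T = 5/12 years.
Growth of 1 CZK over T: e^(0.0817×5/12) = 1.03462772.
SGD accumulates by e^(0.0155×5/12) = 1.00647923.
CIP: F = S · (grow CZK)/(grow SGD) = 13.654 × 1.03462772/1.00647923 = 14.035865 CZK per SGD.

14.0359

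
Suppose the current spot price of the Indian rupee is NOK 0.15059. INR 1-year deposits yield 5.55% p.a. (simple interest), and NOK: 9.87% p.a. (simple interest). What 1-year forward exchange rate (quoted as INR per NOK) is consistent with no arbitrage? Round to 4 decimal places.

6.3794

T = 1 year.
NOK accumulates by 1 + 0.0987×1 = 1.098700.
INR growth factor: 1 + 0.0555×1 = 1.055500.
CIP: F = S · (grow NOK)/(grow INR) = 0.15059 × 1.098700/1.055500 = 0.1567534 NOK per INR.
Invert for INR per NOK: 1 / 0.1567534 = 6.3794.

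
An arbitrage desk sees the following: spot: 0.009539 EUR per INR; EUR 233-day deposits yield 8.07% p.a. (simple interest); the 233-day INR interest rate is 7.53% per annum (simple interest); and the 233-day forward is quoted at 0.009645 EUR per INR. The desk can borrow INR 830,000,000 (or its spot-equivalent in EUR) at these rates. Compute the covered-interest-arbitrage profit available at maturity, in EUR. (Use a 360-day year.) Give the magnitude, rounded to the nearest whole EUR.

EUR 64,597

T = 233/360 years.
Keep in INR, deliver into the forward: 830,000,000·1.048735833·0.009645 = EUR 8,395,497.40.
Swap to EUR now, deposit: 830,000,000·0.009539·1.052230833 = EUR 8,330,900.83.
The quoted forward overvalues INR, so borrow EUR, buy INR at spot, deposit the INR at 7.53%, and sell the proceeds forward at 0.009645.
The gap between the two covered legs is EUR 64,597.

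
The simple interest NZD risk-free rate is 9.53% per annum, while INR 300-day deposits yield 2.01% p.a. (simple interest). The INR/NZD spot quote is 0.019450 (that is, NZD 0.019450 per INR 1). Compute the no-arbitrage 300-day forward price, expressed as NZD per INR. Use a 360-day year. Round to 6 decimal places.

T = 300/360 years.
NZD growth factor: 1 + 0.0953×300/360 = 1.0794167.
Growth of 1 INR over T: 1 + 0.0201×300/360 = 1.016750.
So F = 0.01945 × 1.0794167 / 1.016750 = 0.02064879 (NZD/INR).

0.020649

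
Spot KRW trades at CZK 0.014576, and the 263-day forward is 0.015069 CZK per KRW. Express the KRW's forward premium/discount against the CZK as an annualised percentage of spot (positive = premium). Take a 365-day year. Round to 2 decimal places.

T = 263/365 years.
(F − S)/S = (0.015069 − 0.014576)/0.014576 = 0.0338227.
Per annum: 0.0338227 / (263/365) = 0.046940 = 4.69%.

+4.69%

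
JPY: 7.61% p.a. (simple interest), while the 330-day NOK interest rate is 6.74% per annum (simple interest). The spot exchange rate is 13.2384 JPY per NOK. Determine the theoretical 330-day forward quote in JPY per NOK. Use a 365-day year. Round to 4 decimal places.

13.3365

T = 330/365 years.
Growth of 1 JPY over T: 1 + 0.0761×330/365 = 1.06880274.
NOK accumulates by 1 + 0.0674×330/365 = 1.06093699.
So F = 13.2384 × 1.06880274 / 1.06093699 = 13.336549 (JPY/NOK).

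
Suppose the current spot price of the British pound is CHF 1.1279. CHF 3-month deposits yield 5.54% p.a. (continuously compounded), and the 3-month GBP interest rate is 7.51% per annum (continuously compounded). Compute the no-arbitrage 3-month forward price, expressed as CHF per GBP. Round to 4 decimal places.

1.1224

T = 3/12 years.
CHF accumulates by e^(0.0554×3/12) = 1.0139464.
GBP growth factor: e^(0.0751×3/12) = 1.0189524.
Forward (CHF per GBP) = 1.1279 × 1.0139464 / 1.0189524 = 1.122359.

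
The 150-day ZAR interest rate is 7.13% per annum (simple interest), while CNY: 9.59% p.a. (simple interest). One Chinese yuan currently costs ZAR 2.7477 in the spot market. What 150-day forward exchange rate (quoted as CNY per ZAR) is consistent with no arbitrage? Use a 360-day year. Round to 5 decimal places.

T = 150/360 years.
Growth of 1 ZAR over T: 1 + 0.0713×150/360 = 1.0297083.
CNY accumulates by 1 + 0.0959×150/360 = 1.0399583.
Forward (ZAR per CNY) = 2.7477 × 1.0297083 / 1.0399583 = 2.720618.
Invert for CNY per ZAR: 1 / 2.720618 = 0.36756.

0.36756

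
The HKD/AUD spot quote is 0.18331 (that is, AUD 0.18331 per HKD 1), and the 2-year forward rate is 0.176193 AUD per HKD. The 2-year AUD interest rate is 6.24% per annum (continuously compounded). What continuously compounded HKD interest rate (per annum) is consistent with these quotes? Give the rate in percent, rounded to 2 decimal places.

8.22%

T = 2 years.
F/S = 0.176193/0.18331 = 0.9611751 = (growth of AUD) / (growth of HKD).
AUD growth factor: e^(0.0624×2) = 1.1329218.
Hence g_HKD = 1.1786841.
Take logs: ln 1.1786841 / 2 = 0.082199, so 8.22%.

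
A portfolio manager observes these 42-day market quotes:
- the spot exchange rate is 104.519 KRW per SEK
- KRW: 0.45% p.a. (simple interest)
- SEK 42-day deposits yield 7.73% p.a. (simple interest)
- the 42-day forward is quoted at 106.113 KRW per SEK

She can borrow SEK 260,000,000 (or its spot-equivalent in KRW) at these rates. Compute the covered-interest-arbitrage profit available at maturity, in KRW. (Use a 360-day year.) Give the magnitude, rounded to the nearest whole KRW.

KRW 648,983,382

T = 42/360 years.
Invest the SEK and cover forward: 260,000,000 × 1.009018333333 × 106.113 = KRW 27,838,190,225.29.
Convert at spot and invest in KRW: 260,000,000 × 104.519 × 1.000525 = KRW 27,189,206,843.50.
The quoted forward overvalues SEK, so borrow KRW, buy SEK at spot, deposit the SEK at 7.73%, and sell the proceeds forward at 106.113.
Profit = 27,838,190,225.29 − 27,189,206,843.50 = KRW 648,983,382.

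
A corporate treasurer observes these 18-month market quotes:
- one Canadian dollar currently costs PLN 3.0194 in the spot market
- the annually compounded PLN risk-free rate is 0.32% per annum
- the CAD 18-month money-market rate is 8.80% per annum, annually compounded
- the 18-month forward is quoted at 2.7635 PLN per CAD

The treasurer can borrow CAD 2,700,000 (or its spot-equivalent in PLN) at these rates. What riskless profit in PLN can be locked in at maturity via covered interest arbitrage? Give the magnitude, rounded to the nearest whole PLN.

T = 18/12 years.
Route A — deposit CAD, sell forward: 2,700,000 × 1.134862755 × 2.7635 = PLN 8,467,721.70.
Route B — convert at spot, deposit PLN: 2,700,000 × 3.0194 × 1.004803838 = PLN 8,191,542.71.
The quoted forward overvalues CAD, so borrow PLN, buy CAD at spot, deposit the CAD at 8.80%, and sell the proceeds forward at 2.7635.
The gap between the two covered legs is PLN 276,179.

PLN 276,179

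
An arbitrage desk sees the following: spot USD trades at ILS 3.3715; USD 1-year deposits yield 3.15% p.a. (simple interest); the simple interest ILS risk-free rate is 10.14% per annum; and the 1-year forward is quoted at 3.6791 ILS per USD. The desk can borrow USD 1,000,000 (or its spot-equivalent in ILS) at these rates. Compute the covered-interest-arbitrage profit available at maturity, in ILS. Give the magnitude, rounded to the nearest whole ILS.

ILS 81,622

T = 1 year.
Invest the USD and cover forward: 1,000,000 × 1.031500 × 3.6791 = ILS 3,794,991.65.
Convert at spot and invest in ILS: 1,000,000 × 3.3715 × 1.101400 = ILS 3,713,370.10.
The quoted forward overvalues USD, so borrow ILS, buy USD at spot, deposit the USD at 3.15%, and sell the proceeds forward at 3.6791.
Profit = 3,794,991.65 − 3,713,370.10 = ILS 81,622.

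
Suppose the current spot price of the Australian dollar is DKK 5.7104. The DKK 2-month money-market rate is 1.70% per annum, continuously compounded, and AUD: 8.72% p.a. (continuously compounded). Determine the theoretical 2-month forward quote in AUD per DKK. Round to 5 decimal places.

0.17718

T = 2/12 years.
DKK accumulates by e^(0.0170×2/12) = 1.0028374.
Growth of 1 AUD over T: e^(0.0872×2/12) = 1.0146395.
Forward (DKK per AUD) = 5.7104 × 1.0028374 / 1.0146395 = 5.643978.
Invert for AUD per DKK: 1 / 5.643978 = 0.17718.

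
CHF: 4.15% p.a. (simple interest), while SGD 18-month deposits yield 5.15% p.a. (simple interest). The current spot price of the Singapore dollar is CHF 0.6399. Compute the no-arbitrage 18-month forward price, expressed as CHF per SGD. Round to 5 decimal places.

0.63099

T = 18/12 years.
Growth of 1 CHF over T: 1 + 0.0415×18/12 = 1.062250.
SGD accumulates by 1 + 0.0515×18/12 = 1.077250.
Forward (CHF per SGD) = 0.6399 × 1.062250 / 1.077250 = 0.6309898.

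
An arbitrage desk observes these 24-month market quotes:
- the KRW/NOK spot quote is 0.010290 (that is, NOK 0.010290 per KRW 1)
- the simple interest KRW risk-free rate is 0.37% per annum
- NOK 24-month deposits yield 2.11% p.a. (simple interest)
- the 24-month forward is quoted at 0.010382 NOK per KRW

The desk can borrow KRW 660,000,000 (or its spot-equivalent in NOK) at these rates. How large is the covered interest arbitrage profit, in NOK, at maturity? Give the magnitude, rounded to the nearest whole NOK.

T = 2 years.
Invest the KRW and cover forward: 660,000,000 × 1.007400 × 0.010382 = NOK 6,902,825.69.
Convert at spot and invest in NOK: 660,000,000 × 0.010290 × 1.042200 = NOK 7,077,997.08.
The quoted forward undervalues KRW, so borrow KRW, convert to NOK at spot, deposit the NOK at 2.11%, and buy KRW forward at 0.010382 to cover the loan.
The gap between the two covered legs is NOK 175,171.

NOK 175,171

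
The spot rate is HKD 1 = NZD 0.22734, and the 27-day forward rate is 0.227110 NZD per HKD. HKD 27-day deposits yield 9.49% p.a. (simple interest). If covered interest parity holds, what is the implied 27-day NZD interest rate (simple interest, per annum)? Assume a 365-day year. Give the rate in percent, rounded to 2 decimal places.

T = 27/365 years.
By CIP, F/S equals the NZD-to-HKD growth ratio: 0.22711/0.22734 = 0.9989883.
The HKD side grows by 1 + 0.0949×27/365 = 1.007020.
So the NZD growth factor = 1.0060012.
r = (1.0060012 − 1)/(27/365) = 0.081127 → 8.11%.

8.11%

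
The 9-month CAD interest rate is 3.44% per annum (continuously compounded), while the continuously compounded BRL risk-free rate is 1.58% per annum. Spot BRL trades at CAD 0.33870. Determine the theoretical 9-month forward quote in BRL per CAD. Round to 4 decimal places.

T = 9/12 years.
CAD growth factor: e^(0.0344×9/12) = 1.0261357.
BRL accumulates by e^(0.0158×9/12) = 1.0119205.
CIP: F = S · (grow CAD)/(grow BRL) = 0.3387 × 1.0261357/1.0119205 = 0.3434580 CAD per BRL.
Quoted the other way: 1/0.3434580 = 2.9116 BRL per CAD.

2.9116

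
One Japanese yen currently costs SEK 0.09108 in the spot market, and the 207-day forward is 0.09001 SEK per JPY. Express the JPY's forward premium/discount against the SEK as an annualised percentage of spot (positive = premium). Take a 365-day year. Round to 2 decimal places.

-2.07%

T = 207/365 years.
Period premium: (0.09001 − 0.09108)/0.09108 = -0.0117479.
Per annum: -0.0117479 / (207/365) = -0.020715 = -2.07%.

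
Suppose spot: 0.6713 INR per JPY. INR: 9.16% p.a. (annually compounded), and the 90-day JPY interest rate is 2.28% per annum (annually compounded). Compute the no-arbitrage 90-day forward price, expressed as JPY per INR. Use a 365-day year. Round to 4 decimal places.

T = 90/365 years.
INR accumulates by (1 + 0.0916)^(90/365) = 1.0218462.
JPY growth factor: (1 + 0.0228)^(90/365) = 1.0055743.
So F = 0.6713 × 1.0218462 / 1.0055743 = 0.6821628 (INR/JPY).
Invert for JPY per INR: 1 / 0.6821628 = 1.4659.

1.4659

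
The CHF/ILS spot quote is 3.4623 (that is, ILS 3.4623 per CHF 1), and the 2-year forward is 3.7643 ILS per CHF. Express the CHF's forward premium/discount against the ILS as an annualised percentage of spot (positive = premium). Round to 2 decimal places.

T = 2 years.
(F − S)/S = (3.7643 − 3.4623)/3.4623 = 0.0872253.
Per annum: 0.0872253 / 2 = 0.043613 = 4.36%.

+4.36%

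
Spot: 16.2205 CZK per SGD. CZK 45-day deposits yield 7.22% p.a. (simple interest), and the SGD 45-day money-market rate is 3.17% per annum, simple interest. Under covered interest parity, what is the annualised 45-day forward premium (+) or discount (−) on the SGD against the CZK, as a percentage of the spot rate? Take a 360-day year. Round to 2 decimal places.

T = 45/360 years.
F = S · g_CZK/g_SGD = 16.2205 × 1.009025/1.0039625 = 16.3022922.
Annualised premium = (F − S)/S × (1/T) = (16.3022922 − 16.2205)/16.2205 ÷ (45/360) = 4.03%.

+4.03%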